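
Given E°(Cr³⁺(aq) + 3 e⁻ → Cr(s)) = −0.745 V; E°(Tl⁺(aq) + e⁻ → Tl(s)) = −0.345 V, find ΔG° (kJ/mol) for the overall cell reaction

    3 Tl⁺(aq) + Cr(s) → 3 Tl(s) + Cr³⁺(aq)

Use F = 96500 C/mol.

−116 kJ/mol

In the reaction as written Tl⁺(aq) is reduced, so the Tl⁺/Tl couple is the cathode and Cr³⁺/Cr is the anode.
E°cell = −0.345 − (−0.745) = +0.400 V; balancing electrons gives n = 3.
ΔG° = −nFE°cell = −(3)(96500)(+0.400) J/mol = −116 kJ/mol.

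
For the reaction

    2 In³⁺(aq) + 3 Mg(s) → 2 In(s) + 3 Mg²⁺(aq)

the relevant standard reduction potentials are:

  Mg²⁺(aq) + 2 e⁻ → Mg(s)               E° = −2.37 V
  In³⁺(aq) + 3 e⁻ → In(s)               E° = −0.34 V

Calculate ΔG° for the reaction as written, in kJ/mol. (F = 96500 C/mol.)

−1175 kJ/mol

In the reaction as written In³⁺(aq) is reduced, so the In³⁺/In couple is the cathode and Mg²⁺/Mg is the anode.
E°cell = −0.34 − (−2.37) = +2.03 V; balancing electrons gives n = 6.
ΔG° = −nFE°cell = −(6)(96500)(+2.03) J/mol = −1175 kJ/mol.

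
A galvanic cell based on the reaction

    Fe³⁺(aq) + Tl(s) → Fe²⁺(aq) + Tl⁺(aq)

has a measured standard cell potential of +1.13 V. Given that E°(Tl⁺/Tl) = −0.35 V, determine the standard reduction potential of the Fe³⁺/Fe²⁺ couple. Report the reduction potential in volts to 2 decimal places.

+0.78 V

In the reaction as written the Fe³⁺/Fe²⁺ couple is reduced (cathode) and Tl⁺/Tl is oxidized (anode), so E°cell = E°(Fe³⁺/Fe²⁺) − E°(Tl⁺/Tl).
E°(Fe³⁺/Fe²⁺) = E°cell + E°(anode) = +1.13 + (−0.35) = +0.78 V.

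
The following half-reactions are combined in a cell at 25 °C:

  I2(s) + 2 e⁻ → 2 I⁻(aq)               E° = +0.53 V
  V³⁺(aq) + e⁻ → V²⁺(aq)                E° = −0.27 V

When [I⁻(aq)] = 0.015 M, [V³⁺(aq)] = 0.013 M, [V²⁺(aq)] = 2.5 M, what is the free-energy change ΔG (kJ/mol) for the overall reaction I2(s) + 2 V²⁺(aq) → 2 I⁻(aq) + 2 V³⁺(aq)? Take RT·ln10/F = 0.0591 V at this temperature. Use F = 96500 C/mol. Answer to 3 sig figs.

E°cell = +0.53 − (−0.27) = +0.80 V; the balanced reaction transfers n = 2 electrons.
The reaction quotient is ([I⁻(aq)]^2·[V³⁺(aq)]^2) / [V²⁺(aq)]^2 = 6.08×10^−9; by Nernst, E = +0.80 − (0.0591/2)(−8.216) = +1.0428 V.
Finally ΔG = −nFE = −(2)(96500 C/mol)(+1.0428 V) = −201 kJ/mol.

−201 kJ/mol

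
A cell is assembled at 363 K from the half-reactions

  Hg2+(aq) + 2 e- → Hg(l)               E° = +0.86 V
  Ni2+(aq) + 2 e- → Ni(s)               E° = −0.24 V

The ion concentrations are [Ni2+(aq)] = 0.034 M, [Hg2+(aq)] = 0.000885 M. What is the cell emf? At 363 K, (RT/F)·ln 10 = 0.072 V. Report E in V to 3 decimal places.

+1.043 V

Since E°(Hg²⁺/Hg) > E°(Ni²⁺/Ni), Hg²⁺/Hg serves as the cathode.
E°cell = +0.86 − (−0.24) = +1.10 V, with n = 2 electrons transferred.
The balanced reaction is Hg2+(aq) + Ni(s) → Hg(l) + Ni2+(aq), so Q = [Ni2+(aq)] / [Hg2+(aq)] = 38.4 and log Q = 1.585.
By the Nernst equation, E = +1.10 − (0.072/2)·(1.585) = +1.043 V.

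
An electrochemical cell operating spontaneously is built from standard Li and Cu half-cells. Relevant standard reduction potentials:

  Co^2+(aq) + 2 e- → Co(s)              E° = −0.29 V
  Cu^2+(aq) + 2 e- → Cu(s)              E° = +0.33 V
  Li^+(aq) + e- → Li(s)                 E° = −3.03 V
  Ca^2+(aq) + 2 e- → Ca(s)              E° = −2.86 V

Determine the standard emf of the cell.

+3.36 V

The Cu²⁺/Cu couple has the higher E°, so Cu ion is reduced (cathode) and Li is oxidized (anode).
E°cell = E°(cathode) − E°(anode) = +0.33 − (−3.03) = +3.36 V.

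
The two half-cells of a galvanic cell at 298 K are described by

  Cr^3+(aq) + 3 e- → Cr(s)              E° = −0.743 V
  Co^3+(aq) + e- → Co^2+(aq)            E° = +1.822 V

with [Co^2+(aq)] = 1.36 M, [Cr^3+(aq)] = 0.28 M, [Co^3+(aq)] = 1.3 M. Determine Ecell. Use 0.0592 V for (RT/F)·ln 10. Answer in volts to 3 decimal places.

+2.575 V

Co³⁺/Co²⁺ is reduced (cathode, E° = +1.822 V) and Cr³⁺/Cr is oxidized (anode).
The standard potential is +1.822 − (−0.743) = +2.565 V and the balanced reaction transfers n = 3 electrons.
The balanced reaction is 3 Co^3+(aq) + Cr(s) → 3 Co^2+(aq) + Cr^3+(aq), so Q = ([Co^2+(aq)]^3·[Cr^3+(aq)]) / [Co^3+(aq)]^3 = 0.321 and log Q = −0.494.
By the Nernst equation, E = +2.565 − (0.0592/3)·(−0.494) = +2.575 V.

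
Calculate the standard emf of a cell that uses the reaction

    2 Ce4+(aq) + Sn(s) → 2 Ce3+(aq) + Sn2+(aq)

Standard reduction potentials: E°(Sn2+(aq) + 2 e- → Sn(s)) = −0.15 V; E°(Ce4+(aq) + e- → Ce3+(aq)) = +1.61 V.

+1.76 V

Ce4+(aq) gains electrons, so the Ce⁴⁺/Ce³⁺ couple is the cathode; the Sn²⁺/Sn couple is the anode.
E°cell = E°(cathode) − E°(anode) = +1.61 − (−0.15) = +1.76 V.
The positive value indicates the reaction is spontaneous as written.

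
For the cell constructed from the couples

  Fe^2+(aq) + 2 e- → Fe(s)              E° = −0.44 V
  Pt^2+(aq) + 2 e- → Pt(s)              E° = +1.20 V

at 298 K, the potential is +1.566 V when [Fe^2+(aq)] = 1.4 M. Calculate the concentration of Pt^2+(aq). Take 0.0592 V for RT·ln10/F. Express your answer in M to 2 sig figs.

The Pt²⁺/Pt couple has the larger reduction potential, so it is the cathode: E°cell = +1.20 − (−0.44) = +1.64 V and n = 2.
Rearranging E = E° − (0.0592/n)·log Q gives log Q = 2(+1.64 − (+1.566))/0.0592 = 2.500.
The balanced reaction is Pt^2+(aq) + Fe(s) → Pt(s) + Fe^2+(aq), so Q = [Fe^2+(aq)] / [Pt^2+(aq)].
Isolating [Pt^2+(aq)] in Q = 10^{2.500} yields log [Pt^2+(aq)] = −2.354, i.e. 0.0044 M.

0.0044 M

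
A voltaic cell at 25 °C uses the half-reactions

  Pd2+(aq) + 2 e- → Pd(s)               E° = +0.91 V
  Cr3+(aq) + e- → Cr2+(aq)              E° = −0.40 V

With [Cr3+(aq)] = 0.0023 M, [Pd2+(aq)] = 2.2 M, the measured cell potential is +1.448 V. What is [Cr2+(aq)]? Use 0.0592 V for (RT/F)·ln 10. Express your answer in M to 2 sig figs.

0.33 M

The Pd²⁺/Pd couple has the larger reduction potential, so it is the cathode: E°cell = +0.91 − (−0.40) = +1.31 V and n = 2.
Since E = E° − (0.0592/n)·log Q, log Q = n(E° − E)/0.0592 = −4.662.
The balanced reaction is Pd2+(aq) + 2 Cr2+(aq) → Pd(s) + 2 Cr3+(aq), so Q = [Cr3+(aq)]^2 / ([Pd2+(aq)]·[Cr2+(aq)]^2).
Solving for the unknown gives log [Cr2+(aq)] = −0.478, so [Cr2+(aq)] ≈ 0.33 M.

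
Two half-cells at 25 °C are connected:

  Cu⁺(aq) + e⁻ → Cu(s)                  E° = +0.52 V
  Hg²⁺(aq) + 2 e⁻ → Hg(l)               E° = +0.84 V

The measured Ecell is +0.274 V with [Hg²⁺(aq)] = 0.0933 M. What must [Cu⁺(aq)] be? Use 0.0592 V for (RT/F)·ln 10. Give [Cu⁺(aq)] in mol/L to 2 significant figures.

With Hg²⁺/Hg at the cathode and Cu⁺/Cu at the anode, E°cell = +0.84 − (+0.52) = +0.32 V (n = 2).
Rearranging E = E° − (0.0592/n)·log Q gives log Q = 2(+0.32 − (+0.274))/0.0592 = 1.554.
For Hg²⁺(aq) + 2 Cu(s) → Hg(l) + 2 Cu⁺(aq), the reaction quotient is Q = [Cu⁺(aq)]^2 / [Hg²⁺(aq)].
Isolating [Cu⁺(aq)] in Q = 10^{1.554} yields log [Cu⁺(aq)] = 0.262, i.e. 1.8 M.

1.8 M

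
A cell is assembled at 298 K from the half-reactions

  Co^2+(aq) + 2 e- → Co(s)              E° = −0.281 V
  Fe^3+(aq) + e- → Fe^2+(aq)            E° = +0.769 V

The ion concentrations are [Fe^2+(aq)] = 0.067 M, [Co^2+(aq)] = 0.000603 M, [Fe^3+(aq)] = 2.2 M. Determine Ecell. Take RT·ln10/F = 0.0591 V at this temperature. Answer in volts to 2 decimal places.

+1.23 V

The Fe³⁺/Fe²⁺ couple has the more positive E°, so it is the cathode; Co²⁺/Co is the anode.
E°cell = E°cat − E°an = +0.769 − (−0.281) = +1.050 V; n = 2.
Balancing gives 2 Fe^3+(aq) + Co(s) → 2 Fe^2+(aq) + Co^2+(aq); hence Q = ([Fe^2+(aq)]^2·[Co^2+(aq)]) / [Fe^3+(aq)]^2 = 5.59×10^−7 (log Q = −6.252).
E = E° − (0.0591/n)·log Q = +1.050 − (0.0591/2)(−6.252) = +1.23 V.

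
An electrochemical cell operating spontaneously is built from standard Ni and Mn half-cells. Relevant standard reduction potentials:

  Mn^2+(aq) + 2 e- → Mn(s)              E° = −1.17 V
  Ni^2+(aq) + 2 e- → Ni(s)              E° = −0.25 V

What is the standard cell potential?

+0.92 V

Of the two couples in this cell, the one with the more positive reduction potential is reduced at the cathode: here that is Ni²⁺/Ni (−0.25 V); Mn²⁺/Mn (−1.17 V) is the anode.
E°cell = E°(cathode) − E°(anode) = −0.25 − (−1.17) = +0.92 V.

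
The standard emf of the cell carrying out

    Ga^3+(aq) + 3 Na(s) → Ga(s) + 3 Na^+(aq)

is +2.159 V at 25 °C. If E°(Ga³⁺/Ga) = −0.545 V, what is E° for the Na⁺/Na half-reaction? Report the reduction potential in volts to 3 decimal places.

−2.704 V

In the reaction as written the Ga³⁺/Ga couple is reduced (cathode) and Na⁺/Na is oxidized (anode), so E°cell = E°(Ga³⁺/Ga) − E°(Na⁺/Na).
E°(Na⁺/Na) = E°(cathode) − E°cell = −0.545 − (+2.159) = −2.704 V.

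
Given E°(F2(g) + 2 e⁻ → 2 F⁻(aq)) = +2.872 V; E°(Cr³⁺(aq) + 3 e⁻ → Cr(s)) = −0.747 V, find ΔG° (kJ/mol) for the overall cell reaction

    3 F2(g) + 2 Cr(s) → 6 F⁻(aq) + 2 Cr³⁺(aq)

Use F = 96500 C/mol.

In the reaction as written F2(g) is reduced, so the F₂/F⁻ couple is the cathode and Cr³⁺/Cr is the anode.
E°cell = +2.872 − (−0.747) = +3.619 V; balancing electrons gives n = 6.
ΔG° = −nFE°cell = −(6)(96500)(+3.619) J/mol = −2095 kJ/mol.

−2095 kJ/mol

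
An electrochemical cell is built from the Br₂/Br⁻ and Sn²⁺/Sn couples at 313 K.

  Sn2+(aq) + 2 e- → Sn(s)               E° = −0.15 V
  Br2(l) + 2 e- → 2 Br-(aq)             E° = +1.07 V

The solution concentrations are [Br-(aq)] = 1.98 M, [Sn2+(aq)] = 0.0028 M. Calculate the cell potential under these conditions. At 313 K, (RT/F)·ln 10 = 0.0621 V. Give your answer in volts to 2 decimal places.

Since E°(Br₂/Br⁻) > E°(Sn²⁺/Sn), Br₂/Br⁻ serves as the cathode.
E°cell = E°cat − E°an = +1.07 − (−0.15) = +1.22 V; n = 2.
For the overall reaction Br2(l) + Sn(s) → 2 Br-(aq) + Sn2+(aq), Q = [Br-(aq)]^2·[Sn2+(aq)] = 0.011, giving log Q = −1.960.
Applying E = E° − (RT ln10/nF)·log Q gives +1.22 − (0.0621/2)(−1.960) = +1.28 V.

+1.28 V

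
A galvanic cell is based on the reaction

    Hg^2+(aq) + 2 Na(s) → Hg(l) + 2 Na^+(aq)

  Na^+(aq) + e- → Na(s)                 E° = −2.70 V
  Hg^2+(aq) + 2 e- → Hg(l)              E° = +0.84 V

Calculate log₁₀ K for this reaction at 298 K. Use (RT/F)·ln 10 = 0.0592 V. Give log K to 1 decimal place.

The Hg²⁺/Hg couple is reduced (cathode); E°cell = +0.84 − (−2.70) = +3.54 V with n = 2.
At equilibrium E = 0, so log K = nE°cell / 0.0592 = (2)(+3.54) / 0.0592 = 119.6.

log K = 119.6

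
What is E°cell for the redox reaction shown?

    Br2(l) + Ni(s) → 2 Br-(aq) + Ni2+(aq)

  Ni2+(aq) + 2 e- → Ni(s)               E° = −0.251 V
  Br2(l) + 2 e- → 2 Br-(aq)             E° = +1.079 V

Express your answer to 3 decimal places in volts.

Br2(l) gains electrons, so the Br₂/Br⁻ couple is the cathode; the Ni²⁺/Ni couple is the anode.
E°cell = E°(cathode) − E°(anode) = +1.079 − (−0.251) = +1.330 V.

+1.330 V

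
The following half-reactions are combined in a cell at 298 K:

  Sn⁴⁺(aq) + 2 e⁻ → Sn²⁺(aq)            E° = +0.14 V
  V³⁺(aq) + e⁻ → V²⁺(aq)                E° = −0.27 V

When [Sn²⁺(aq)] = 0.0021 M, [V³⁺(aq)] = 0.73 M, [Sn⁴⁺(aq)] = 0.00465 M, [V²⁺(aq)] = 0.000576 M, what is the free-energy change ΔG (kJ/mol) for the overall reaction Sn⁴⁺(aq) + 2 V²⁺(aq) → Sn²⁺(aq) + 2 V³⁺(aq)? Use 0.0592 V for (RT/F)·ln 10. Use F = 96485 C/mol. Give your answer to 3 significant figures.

−45.6 kJ/mol

E°cell = +0.14 − (−0.27) = +0.41 V; the balanced reaction transfers n = 2 electrons.
Here Q = ([Sn²⁺(aq)]·[V³⁺(aq)]^2) / ([Sn⁴⁺(aq)]·[V²⁺(aq)]^2) = 7.25×10^5 (log Q = 5.861), giving E = +0.41 − (0.0592/2)·(5.861) = +0.2365 V.
ΔG = −nFE = −(2)(96485)(+0.2365) J/mol = −45.6 kJ/mol.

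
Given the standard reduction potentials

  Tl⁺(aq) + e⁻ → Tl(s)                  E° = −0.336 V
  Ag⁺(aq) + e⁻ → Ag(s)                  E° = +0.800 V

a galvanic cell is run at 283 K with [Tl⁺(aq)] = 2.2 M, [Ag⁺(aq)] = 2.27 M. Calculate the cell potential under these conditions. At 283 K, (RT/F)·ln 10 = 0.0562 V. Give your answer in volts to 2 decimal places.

Ag⁺/Ag is reduced (cathode, E° = +0.800 V) and Tl⁺/Tl is oxidized (anode).
The standard potential is +0.800 − (−0.336) = +1.136 V and the balanced reaction transfers n = 1 electron.
The balanced reaction is Ag⁺(aq) + Tl(s) → Ag(s) + Tl⁺(aq), so Q = [Tl⁺(aq)] / [Ag⁺(aq)] = 0.969 and log Q = −0.014.
By the Nernst equation, E = +1.136 − (0.0562/1)·(−0.014) = +1.14 V.

+1.14 V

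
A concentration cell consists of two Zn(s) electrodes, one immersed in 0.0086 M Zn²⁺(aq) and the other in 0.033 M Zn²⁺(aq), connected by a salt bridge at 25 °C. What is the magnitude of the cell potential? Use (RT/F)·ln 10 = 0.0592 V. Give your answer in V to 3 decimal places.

0.017 V

For a concentration cell E°cell = 0, since both electrodes use the same couple.
The compartment with the higher Zn²⁺(aq) concentration (0.033 M) acts as the cathode; ions are reduced there and produced at the dilute (0.0086 M) anode.
With n = 2, Ecell = −(0.0592/2)·log([dilute]/[conc]) = −(0.0592/2)·log(0.0086/0.033) = +0.017 V.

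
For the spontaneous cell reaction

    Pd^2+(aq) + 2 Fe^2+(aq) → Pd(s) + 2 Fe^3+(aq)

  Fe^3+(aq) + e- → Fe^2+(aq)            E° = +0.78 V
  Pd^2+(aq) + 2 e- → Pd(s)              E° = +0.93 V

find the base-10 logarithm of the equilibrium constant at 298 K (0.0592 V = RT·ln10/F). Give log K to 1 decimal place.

The Pd²⁺/Pd couple is reduced (cathode); E°cell = +0.93 − (+0.78) = +0.15 V with n = 2.
At equilibrium E = 0, so log K = nE°cell / 0.0592 = (2)(+0.15) / 0.0592 = 5.1.

log K = 5.1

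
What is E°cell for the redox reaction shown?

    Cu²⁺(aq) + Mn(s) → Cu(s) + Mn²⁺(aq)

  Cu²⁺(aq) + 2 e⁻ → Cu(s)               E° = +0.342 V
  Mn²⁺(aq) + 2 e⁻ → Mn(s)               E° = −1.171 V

In the reaction as written, Cu²⁺(aq) is reduced (cathode) and Mn²⁺(aq) is produced by oxidation at the anode.
E°cell = E°(cathode) − E°(anode) = +0.342 − (−1.171) = +1.513 V.

+1.513 V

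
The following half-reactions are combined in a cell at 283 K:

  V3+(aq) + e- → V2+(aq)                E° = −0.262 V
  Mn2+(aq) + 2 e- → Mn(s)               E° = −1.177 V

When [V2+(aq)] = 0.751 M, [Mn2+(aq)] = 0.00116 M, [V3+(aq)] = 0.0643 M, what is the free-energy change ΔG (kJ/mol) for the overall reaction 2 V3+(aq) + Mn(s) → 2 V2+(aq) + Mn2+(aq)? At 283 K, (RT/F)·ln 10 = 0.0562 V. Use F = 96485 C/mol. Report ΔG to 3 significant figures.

−181 kJ/mol

The standard cell potential is −0.262 − (−1.177) = +0.915 V, with n = 2 electrons in the balanced equation.
The reaction quotient is ([V2+(aq)]^2·[Mn2+(aq)]) / [V3+(aq)]^2 = 0.158; by Nernst, E = +0.915 − (0.0562/2)(−0.801) = +0.9375 V.
Then ΔG = −nFE = −2 × 96485 × +0.9375 J/mol = −181 kJ/mol.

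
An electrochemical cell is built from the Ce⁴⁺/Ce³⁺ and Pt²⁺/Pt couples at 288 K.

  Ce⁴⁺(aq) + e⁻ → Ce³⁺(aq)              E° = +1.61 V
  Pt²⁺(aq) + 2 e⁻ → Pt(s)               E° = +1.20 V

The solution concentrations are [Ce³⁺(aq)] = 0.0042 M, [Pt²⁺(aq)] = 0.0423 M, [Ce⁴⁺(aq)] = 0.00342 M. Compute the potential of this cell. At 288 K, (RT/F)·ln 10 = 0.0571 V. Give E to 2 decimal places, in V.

+0.44 V

The Ce⁴⁺/Ce³⁺ couple has the more positive E°, so it is the cathode; Pt²⁺/Pt is the anode.
E°cell = +1.61 − (+1.20) = +0.41 V, with n = 2 electrons transferred.
The balanced reaction is 2 Ce⁴⁺(aq) + Pt(s) → 2 Ce³⁺(aq) + Pt²⁺(aq), so Q = ([Ce³⁺(aq)]^2·[Pt²⁺(aq)]) / [Ce⁴⁺(aq)]^2 = 0.0638 and log Q = −1.195.
Applying E = E° − (RT ln10/nF)·log Q gives +0.41 − (0.0571/2)(−1.195) = +0.44 V.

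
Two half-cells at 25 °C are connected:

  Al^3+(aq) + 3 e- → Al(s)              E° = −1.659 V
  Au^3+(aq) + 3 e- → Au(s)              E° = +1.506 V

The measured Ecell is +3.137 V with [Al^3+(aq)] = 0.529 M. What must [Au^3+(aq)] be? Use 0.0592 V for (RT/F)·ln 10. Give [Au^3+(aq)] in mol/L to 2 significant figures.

0.020 M

With Au³⁺/Au at the cathode and Al³⁺/Al at the anode, E°cell = +1.506 − (−1.659) = +3.165 V (n = 3).
Rearranging E = E° − (0.0592/n)·log Q gives log Q = 3(+3.165 − (+3.137))/0.0592 = 1.419.
Balancing electrons gives Au^3+(aq) + Al(s) → Au(s) + Al^3+(aq); thus Q = [Al^3+(aq)] / [Au^3+(aq)].
Solving for the unknown gives log [Au^3+(aq)] = −1.696, so [Au^3+(aq)] ≈ 0.020 M.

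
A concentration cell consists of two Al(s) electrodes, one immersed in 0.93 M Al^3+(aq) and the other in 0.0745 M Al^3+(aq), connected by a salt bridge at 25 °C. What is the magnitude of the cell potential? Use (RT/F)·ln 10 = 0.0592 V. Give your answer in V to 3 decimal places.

0.022 V

For a concentration cell E°cell = 0, since both electrodes use the same couple.
The compartment with the higher Al^3+(aq) concentration (0.93 M) acts as the cathode; ions are reduced there and produced at the dilute (0.0745 M) anode.
With n = 3, Ecell = −(0.0592/3)·log([dilute]/[conc]) = −(0.0592/3)·log(0.0745/0.93) = +0.022 V.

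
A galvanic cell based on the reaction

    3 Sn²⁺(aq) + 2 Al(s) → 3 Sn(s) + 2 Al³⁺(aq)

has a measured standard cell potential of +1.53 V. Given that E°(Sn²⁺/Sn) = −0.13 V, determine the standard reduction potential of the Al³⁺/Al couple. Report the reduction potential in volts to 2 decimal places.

In the reaction as written the Sn²⁺/Sn couple is reduced (cathode) and Al³⁺/Al is oxidized (anode), so E°cell = E°(Sn²⁺/Sn) − E°(Al³⁺/Al).
E°(Al³⁺/Al) = E°(cathode) − E°cell = −0.13 − (+1.53) = −1.66 V.

−1.66 V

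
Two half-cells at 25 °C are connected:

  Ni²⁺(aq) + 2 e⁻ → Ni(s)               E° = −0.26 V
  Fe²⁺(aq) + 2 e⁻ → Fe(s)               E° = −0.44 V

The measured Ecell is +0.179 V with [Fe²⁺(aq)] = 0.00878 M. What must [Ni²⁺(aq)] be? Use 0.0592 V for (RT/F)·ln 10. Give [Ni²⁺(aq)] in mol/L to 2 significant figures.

0.0081 M

With Ni²⁺/Ni at the cathode and Fe²⁺/Fe at the anode, E°cell = −0.26 − (−0.44) = +0.18 V (n = 2).
Rearranging E = E° − (0.0592/n)·log Q gives log Q = 2(+0.18 − (+0.179))/0.0592 = 0.034.
For Ni²⁺(aq) + Fe(s) → Ni(s) + Fe²⁺(aq), the reaction quotient is Q = [Fe²⁺(aq)] / [Ni²⁺(aq)].
Isolating [Ni²⁺(aq)] in Q = 10^{0.034} yields log [Ni²⁺(aq)] = −2.091, i.e. 0.0081 M.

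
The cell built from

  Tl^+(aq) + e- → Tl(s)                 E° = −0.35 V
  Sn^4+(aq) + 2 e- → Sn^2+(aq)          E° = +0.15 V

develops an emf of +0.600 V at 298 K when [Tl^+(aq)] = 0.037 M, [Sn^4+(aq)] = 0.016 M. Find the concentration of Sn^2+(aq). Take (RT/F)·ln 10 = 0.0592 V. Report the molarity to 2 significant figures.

0.0049 M

The Sn⁴⁺/Sn²⁺ couple has the larger reduction potential, so it is the cathode: E°cell = +0.15 − (−0.35) = +0.50 V and n = 2.
Since E = E° − (0.0592/n)·log Q, log Q = n(E° − E)/0.0592 = −3.378.
The balanced reaction is Sn^4+(aq) + 2 Tl(s) → Sn^2+(aq) + 2 Tl^+(aq), so Q = ([Sn^2+(aq)]·[Tl^+(aq)]^2) / [Sn^4+(aq)].
Isolating [Sn^2+(aq)] in Q = 10^{−3.378} yields log [Sn^2+(aq)] = −2.310, i.e. 0.0049 M.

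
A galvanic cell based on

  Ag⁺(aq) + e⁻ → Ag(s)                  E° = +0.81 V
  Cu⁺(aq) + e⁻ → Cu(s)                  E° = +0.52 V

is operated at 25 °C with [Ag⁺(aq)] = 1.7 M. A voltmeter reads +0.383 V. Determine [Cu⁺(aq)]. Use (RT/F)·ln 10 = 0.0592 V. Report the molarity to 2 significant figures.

0.046 M

Ag⁺/Ag is the cathode (higher E°); E°cell = +0.81 − (+0.52) = +0.29 V with n = 1.
Since E = E° − (0.0592/n)·log Q, log Q = n(E° − E)/0.0592 = −1.571.
For Ag⁺(aq) + Cu(s) → Ag(s) + Cu⁺(aq), the reaction quotient is Q = [Cu⁺(aq)] / [Ag⁺(aq)].
Isolating [Cu⁺(aq)] in Q = 10^{−1.571} yields log [Cu⁺(aq)] = −1.341, i.e. 0.046 M.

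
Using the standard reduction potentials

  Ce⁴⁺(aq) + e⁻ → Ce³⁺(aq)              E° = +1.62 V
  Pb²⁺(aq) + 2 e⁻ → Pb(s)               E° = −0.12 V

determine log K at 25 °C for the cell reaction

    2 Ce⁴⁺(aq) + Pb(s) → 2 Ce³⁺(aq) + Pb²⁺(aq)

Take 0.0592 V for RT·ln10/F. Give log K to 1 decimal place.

The Ce⁴⁺/Ce³⁺ couple is reduced (cathode); E°cell = +1.62 − (−0.12) = +1.74 V with n = 2.
At equilibrium E = 0, so log K = nE°cell / 0.0592 = (2)(+1.74) / 0.0592 = 58.8.

log K = 58.8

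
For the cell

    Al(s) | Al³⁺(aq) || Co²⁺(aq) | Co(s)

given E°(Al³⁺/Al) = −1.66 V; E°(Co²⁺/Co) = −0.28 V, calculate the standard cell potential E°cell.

By convention the left-hand electrode in cell notation is the anode (oxidation) and the right-hand electrode is the cathode (reduction).
E°cell = E°(right) − E°(left) = −0.28 − (−1.66) = +1.38 V.

+1.38 V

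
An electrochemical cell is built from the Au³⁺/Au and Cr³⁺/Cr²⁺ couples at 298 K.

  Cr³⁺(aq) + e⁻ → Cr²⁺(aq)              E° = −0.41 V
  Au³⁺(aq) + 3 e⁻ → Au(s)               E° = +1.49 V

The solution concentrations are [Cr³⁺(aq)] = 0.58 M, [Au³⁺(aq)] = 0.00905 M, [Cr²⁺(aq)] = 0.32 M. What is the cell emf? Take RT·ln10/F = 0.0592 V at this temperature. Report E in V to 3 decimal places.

+1.844 V

Au³⁺/Au is reduced (cathode, E° = +1.49 V) and Cr³⁺/Cr²⁺ is oxidized (anode).
E°cell = +1.49 − (−0.41) = +1.90 V, with n = 3 electrons transferred.
The balanced reaction is Au³⁺(aq) + 3 Cr²⁺(aq) → Au(s) + 3 Cr³⁺(aq), so Q = [Cr³⁺(aq)]^3 / ([Au³⁺(aq)]·[Cr²⁺(aq)]^3) = 658 and log Q = 2.818.
By the Nernst equation, E = +1.90 − (0.0592/3)·(2.818) = +1.844 V.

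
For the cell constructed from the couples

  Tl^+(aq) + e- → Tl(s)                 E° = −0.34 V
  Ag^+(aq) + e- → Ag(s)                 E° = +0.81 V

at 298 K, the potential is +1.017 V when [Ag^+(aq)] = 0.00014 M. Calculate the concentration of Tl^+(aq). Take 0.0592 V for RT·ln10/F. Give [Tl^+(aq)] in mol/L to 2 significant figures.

0.025 M

The Ag⁺/Ag couple has the larger reduction potential, so it is the cathode: E°cell = +0.81 − (−0.34) = +1.15 V and n = 1.
Rearranging E = E° − (0.0592/n)·log Q gives log Q = 1(+1.15 − (+1.017))/0.0592 = 2.247.
For Ag^+(aq) + Tl(s) → Ag(s) + Tl^+(aq), the reaction quotient is Q = [Tl^+(aq)] / [Ag^+(aq)].
Solving for the unknown gives log [Tl^+(aq)] = −1.607, so [Tl^+(aq)] ≈ 0.025 M.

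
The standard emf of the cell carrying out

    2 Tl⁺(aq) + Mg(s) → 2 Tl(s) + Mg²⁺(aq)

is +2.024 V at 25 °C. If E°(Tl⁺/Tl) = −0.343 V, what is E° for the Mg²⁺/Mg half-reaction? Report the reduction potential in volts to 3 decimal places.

−2.367 V

In the reaction as written the Tl⁺/Tl couple is reduced (cathode) and Mg²⁺/Mg is oxidized (anode), so E°cell = E°(Tl⁺/Tl) − E°(Mg²⁺/Mg).
E°(Mg²⁺/Mg) = E°(cathode) − E°cell = −0.343 − (+2.024) = −2.367 V.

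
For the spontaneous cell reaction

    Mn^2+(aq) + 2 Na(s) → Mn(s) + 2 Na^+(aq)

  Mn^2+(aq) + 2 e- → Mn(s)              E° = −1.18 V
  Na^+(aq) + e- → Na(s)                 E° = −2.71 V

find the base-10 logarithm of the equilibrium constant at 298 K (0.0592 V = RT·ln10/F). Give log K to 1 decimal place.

The Mn²⁺/Mn couple is reduced (cathode); E°cell = −1.18 − (−2.71) = +1.53 V with n = 2.
At equilibrium E = 0, so log K = nE°cell / 0.0592 = (2)(+1.53) / 0.0592 = 51.7.

log K = 51.7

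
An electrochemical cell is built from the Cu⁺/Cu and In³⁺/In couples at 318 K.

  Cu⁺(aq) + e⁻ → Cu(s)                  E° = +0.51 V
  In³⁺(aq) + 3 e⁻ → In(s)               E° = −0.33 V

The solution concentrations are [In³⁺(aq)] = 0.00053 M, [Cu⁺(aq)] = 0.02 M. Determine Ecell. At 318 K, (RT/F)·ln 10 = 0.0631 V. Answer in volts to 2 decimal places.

Cu⁺/Cu is reduced (cathode, E° = +0.51 V) and In³⁺/In is oxidized (anode).
E°cell = +0.51 − (−0.33) = +0.84 V, with n = 3 electrons transferred.
For the overall reaction 3 Cu⁺(aq) + In(s) → 3 Cu(s) + In³⁺(aq), Q = [In³⁺(aq)] / [Cu⁺(aq)]^3 = 66.2, giving log Q = 1.821.
E = E° − (0.0631/n)·log Q = +0.84 − (0.0631/3)(1.821) = +0.80 V.

+0.80 V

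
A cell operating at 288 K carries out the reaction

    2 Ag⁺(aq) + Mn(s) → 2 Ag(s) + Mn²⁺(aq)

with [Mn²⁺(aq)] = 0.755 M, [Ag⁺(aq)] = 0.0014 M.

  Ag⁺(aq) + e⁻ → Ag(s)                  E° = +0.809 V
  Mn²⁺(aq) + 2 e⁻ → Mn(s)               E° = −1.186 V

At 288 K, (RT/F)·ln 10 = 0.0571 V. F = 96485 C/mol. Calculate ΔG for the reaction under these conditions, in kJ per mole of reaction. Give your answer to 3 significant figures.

E°cell = +0.809 − (−1.186) = +1.995 V; the balanced reaction transfers n = 2 electrons.
Here Q = [Mn²⁺(aq)] / [Ag⁺(aq)]^2 = 3.85×10^5 (log Q = 5.586), giving E = +1.995 − (0.0571/2)·(5.586) = +1.8355 V.
Then ΔG = −nFE = −2 × 96485 × +1.8355 J/mol = −354 kJ/mol.

−354 kJ/mol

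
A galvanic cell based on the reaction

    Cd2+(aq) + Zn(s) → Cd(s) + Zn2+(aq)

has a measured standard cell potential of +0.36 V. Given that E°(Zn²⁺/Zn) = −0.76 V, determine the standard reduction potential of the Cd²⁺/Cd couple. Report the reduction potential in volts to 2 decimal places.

In the reaction as written the Cd²⁺/Cd couple is reduced (cathode) and Zn²⁺/Zn is oxidized (anode), so E°cell = E°(Cd²⁺/Cd) − E°(Zn²⁺/Zn).
E°(Cd²⁺/Cd) = E°cell + E°(anode) = +0.36 + (−0.76) = −0.40 V.

−0.40 V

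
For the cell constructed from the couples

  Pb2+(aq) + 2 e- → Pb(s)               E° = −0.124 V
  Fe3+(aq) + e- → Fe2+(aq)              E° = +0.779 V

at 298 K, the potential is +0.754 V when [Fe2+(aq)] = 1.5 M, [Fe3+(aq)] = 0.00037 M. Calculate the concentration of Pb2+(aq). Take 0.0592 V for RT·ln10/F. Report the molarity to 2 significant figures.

Fe³⁺/Fe²⁺ is the cathode (higher E°); E°cell = +0.779 − (−0.124) = +0.903 V with n = 2.
From the Nernst equation, log Q = n(E° − E)/0.0592 = 2·(+0.903 − (+0.754))/0.0592 = 5.034.
The balanced reaction is 2 Fe3+(aq) + Pb(s) → 2 Fe2+(aq) + Pb2+(aq), so Q = ([Fe2+(aq)]^2·[Pb2+(aq)]) / [Fe3+(aq)]^2.
Solving for the unknown gives log [Pb2+(aq)] = −2.182, so [Pb2+(aq)] ≈ 0.0066 M.

0.0066 M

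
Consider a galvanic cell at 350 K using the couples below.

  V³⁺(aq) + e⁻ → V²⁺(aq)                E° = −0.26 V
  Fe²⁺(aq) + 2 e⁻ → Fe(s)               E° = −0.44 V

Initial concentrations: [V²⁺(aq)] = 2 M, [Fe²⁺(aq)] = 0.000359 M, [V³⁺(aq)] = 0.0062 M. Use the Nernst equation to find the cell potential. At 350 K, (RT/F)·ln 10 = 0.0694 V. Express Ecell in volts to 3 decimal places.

+0.125 V

Since E°(V³⁺/V²⁺) > E°(Fe²⁺/Fe), V³⁺/V²⁺ serves as the cathode.
E°cell = E°cat − E°an = −0.26 − (−0.44) = +0.18 V; n = 2.
For the overall reaction 2 V³⁺(aq) + Fe(s) → 2 V²⁺(aq) + Fe²⁺(aq), Q = ([V²⁺(aq)]^2·[Fe²⁺(aq)]) / [V³⁺(aq)]^2 = 37.4, giving log Q = 1.572.
Applying E = E° − (RT ln10/nF)·log Q gives +0.18 − (0.0694/2)(1.572) = +0.125 V.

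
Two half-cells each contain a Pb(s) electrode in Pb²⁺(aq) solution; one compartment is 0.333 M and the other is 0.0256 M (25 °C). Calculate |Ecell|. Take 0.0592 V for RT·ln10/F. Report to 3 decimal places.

For a concentration cell E°cell = 0, since both electrodes use the same couple.
The compartment with the higher Pb²⁺(aq) concentration (0.333 M) acts as the cathode; ions are reduced there and produced at the dilute (0.0256 M) anode.
With n = 2, Ecell = −(0.0592/2)·log([dilute]/[conc]) = −(0.0592/2)·log(0.0256/0.333) = +0.033 V.

0.033 V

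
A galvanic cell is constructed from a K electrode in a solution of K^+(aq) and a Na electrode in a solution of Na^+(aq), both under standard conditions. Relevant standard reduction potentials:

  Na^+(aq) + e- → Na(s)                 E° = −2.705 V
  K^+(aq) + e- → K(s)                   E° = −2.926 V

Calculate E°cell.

Of the two couples in this cell, the one with the more positive reduction potential is reduced at the cathode: here that is Na⁺/Na (−2.705 V); K⁺/K (−2.926 V) is the anode.
E°cell = E°(cathode) − E°(anode) = −2.705 − (−2.926) = +0.221 V.

+0.221 V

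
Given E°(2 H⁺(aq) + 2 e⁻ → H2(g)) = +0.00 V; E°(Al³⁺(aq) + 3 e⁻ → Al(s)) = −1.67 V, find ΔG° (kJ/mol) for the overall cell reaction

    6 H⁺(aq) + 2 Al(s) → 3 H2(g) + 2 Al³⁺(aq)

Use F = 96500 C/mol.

−967 kJ/mol

In the reaction as written H⁺(aq) is reduced, so the 2H⁺/H₂ couple is the cathode and Al³⁺/Al is the anode.
E°cell = +0.00 − (−1.67) = +1.67 V; balancing electrons gives n = 6.
ΔG° = −nFE°cell = −(6)(96500)(+1.67) J/mol = −967 kJ/mol.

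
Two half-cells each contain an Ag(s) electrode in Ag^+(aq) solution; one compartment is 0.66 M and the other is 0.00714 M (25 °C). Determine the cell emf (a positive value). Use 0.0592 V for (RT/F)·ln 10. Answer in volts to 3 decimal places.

0.116 V

For a concentration cell E°cell = 0, since both electrodes use the same couple.
The compartment with the higher Ag^+(aq) concentration (0.66 M) acts as the cathode; ions are reduced there and produced at the dilute (0.00714 M) anode.
With n = 1, Ecell = −(0.0592/1)·log([dilute]/[conc]) = −(0.0592/1)·log(0.00714/0.66) = +0.116 V.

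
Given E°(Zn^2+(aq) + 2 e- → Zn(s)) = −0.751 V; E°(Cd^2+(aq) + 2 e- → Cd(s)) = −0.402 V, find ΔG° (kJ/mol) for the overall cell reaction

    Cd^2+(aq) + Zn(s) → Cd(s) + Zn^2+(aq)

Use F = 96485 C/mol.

−67.3 kJ/mol

In the reaction as written Cd^2+(aq) is reduced, so the Cd²⁺/Cd couple is the cathode and Zn²⁺/Zn is the anode.
E°cell = −0.402 − (−0.751) = +0.349 V; balancing electrons gives n = 2.
ΔG° = −nFE°cell = −(2)(96485)(+0.349) J/mol = −67.3 kJ/mol.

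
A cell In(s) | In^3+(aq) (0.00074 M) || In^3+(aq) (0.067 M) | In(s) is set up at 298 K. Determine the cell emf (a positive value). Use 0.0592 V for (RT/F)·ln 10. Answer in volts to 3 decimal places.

0.039 V

For a concentration cell E°cell = 0, since both electrodes use the same couple.
The compartment with the higher In^3+(aq) concentration (0.067 M) acts as the cathode; ions are reduced there and produced at the dilute (0.00074 M) anode.
With n = 3, Ecell = −(0.0592/3)·log([dilute]/[conc]) = −(0.0592/3)·log(0.00074/0.067) = +0.039 V.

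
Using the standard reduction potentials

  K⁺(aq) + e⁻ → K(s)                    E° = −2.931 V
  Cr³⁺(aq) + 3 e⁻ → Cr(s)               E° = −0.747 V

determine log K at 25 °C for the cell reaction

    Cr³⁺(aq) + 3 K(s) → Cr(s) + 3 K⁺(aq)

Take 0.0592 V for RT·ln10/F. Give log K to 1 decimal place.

The Cr³⁺/Cr couple is reduced (cathode); E°cell = −0.747 − (−2.931) = +2.184 V with n = 3.
At equilibrium E = 0, so log K = nE°cell / 0.0592 = (3)(+2.184) / 0.0592 = 110.7.

log K = 110.7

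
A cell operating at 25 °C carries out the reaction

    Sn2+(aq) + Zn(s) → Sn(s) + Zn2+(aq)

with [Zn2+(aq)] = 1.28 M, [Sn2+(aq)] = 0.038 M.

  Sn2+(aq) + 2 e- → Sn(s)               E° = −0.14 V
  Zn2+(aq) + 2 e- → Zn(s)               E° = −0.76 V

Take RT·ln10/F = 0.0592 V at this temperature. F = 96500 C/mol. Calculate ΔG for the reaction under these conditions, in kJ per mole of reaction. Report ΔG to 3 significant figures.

E°cell = −0.14 − (−0.76) = +0.62 V; the balanced reaction transfers n = 2 electrons.
The reaction quotient is [Zn2+(aq)] / [Sn2+(aq)] = 33.7; by Nernst, E = +0.62 − (0.0592/2)(1.527) = +0.5748 V.
ΔG = −nFE = −(2)(96500)(+0.5748) J/mol = −111 kJ/mol.

−111 kJ/mol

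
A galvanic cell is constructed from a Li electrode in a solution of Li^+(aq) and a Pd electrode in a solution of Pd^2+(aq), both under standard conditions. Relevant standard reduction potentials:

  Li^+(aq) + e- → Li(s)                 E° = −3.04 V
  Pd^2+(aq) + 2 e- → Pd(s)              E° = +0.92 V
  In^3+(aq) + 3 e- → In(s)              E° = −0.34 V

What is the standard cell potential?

The Pd²⁺/Pd couple has the higher E°, so Pd ion is reduced (cathode) and Li is oxidized (anode).
E°cell = E°(cathode) − E°(anode) = +0.92 − (−3.04) = +3.96 V.

+3.96 V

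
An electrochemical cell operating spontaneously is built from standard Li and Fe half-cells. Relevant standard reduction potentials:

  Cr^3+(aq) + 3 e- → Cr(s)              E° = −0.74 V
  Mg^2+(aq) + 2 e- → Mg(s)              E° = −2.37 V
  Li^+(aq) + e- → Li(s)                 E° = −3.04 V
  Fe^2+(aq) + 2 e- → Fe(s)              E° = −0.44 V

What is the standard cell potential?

+2.60 V

Of the two couples in this cell, the one with the more positive reduction potential is reduced at the cathode: here that is Fe²⁺/Fe (−0.44 V); Li⁺/Li (−3.04 V) is the anode.
E°cell = E°(cathode) − E°(anode) = −0.44 − (−3.04) = +2.60 V.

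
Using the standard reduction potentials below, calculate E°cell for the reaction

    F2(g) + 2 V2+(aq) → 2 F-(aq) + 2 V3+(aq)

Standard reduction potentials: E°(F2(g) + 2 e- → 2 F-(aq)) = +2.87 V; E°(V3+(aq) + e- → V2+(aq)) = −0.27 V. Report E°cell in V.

+3.14 V

In the reaction as written, F2(g) is reduced (cathode) and V3+(aq) is produced by oxidation at the anode.
E°cell = E°(cathode) − E°(anode) = +2.87 − (−0.27) = +3.14 V.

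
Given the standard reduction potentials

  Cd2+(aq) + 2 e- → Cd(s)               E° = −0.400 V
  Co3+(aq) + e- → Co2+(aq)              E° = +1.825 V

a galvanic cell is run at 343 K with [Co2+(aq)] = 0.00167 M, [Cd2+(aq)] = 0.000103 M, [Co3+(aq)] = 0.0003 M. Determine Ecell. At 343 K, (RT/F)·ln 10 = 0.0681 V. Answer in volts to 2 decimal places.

+2.31 V

Since E°(Co³⁺/Co²⁺) > E°(Cd²⁺/Cd), Co³⁺/Co²⁺ serves as the cathode.
E°cell = E°cat − E°an = +1.825 − (−0.400) = +2.225 V; n = 2.
The balanced reaction is 2 Co3+(aq) + Cd(s) → 2 Co2+(aq) + Cd2+(aq), so Q = ([Co2+(aq)]^2·[Cd2+(aq)]) / [Co3+(aq)]^2 = 0.00319 and log Q = −2.496.
E = E° − (0.0681/n)·log Q = +2.225 − (0.0681/2)(−2.496) = +2.31 V.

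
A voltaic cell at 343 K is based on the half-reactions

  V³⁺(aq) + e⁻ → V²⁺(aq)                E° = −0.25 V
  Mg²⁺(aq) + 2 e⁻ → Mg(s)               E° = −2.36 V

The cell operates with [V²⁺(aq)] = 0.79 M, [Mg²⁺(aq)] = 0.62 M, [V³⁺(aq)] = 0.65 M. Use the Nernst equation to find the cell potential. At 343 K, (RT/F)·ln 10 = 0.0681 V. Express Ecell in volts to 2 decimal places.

+2.11 V

V³⁺/V²⁺ is reduced (cathode, E° = −0.25 V) and Mg²⁺/Mg is oxidized (anode).
E°cell = E°cat − E°an = −0.25 − (−2.36) = +2.11 V; n = 2.
For the overall reaction 2 V³⁺(aq) + Mg(s) → 2 V²⁺(aq) + Mg²⁺(aq), Q = ([V²⁺(aq)]^2·[Mg²⁺(aq)]) / [V³⁺(aq)]^2 = 0.916, giving log Q = −0.038.
Applying E = E° − (RT ln10/nF)·log Q gives +2.11 − (0.0681/2)(−0.038) = +2.11 V.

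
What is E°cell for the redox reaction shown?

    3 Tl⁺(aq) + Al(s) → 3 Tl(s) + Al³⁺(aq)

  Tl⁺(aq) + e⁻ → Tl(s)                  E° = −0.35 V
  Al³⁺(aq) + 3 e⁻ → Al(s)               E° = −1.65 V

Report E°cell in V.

Tl⁺(aq) gains electrons, so the Tl⁺/Tl couple is the cathode; the Al³⁺/Al couple is the anode.
E°cell = E°(cathode) − E°(anode) = −0.35 − (−1.65) = +1.30 V.
The positive value indicates the reaction is spontaneous as written.

+1.30 V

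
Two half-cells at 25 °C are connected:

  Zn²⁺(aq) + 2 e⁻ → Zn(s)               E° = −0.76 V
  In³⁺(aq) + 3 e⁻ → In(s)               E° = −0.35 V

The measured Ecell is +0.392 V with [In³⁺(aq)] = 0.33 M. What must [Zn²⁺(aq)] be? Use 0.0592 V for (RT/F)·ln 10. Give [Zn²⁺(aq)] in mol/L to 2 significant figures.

1.9 M

In³⁺/In is the cathode (higher E°); E°cell = −0.35 − (−0.76) = +0.41 V with n = 6.
Since E = E° − (0.0592/n)·log Q, log Q = n(E° − E)/0.0592 = 1.824.
Balancing electrons gives 2 In³⁺(aq) + 3 Zn(s) → 2 In(s) + 3 Zn²⁺(aq); thus Q = [Zn²⁺(aq)]^3 / [In³⁺(aq)]^2.
Isolating [Zn²⁺(aq)] in Q = 10^{1.824} yields log [Zn²⁺(aq)] = 0.287, i.e. 1.9 M.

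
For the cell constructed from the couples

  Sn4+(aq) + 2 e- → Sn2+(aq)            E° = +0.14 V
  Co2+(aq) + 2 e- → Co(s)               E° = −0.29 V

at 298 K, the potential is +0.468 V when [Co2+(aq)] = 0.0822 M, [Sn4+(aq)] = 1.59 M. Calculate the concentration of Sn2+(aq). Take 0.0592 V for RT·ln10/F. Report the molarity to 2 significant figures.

1.0 M

The Sn⁴⁺/Sn²⁺ couple has the larger reduction potential, so it is the cathode: E°cell = +0.14 − (−0.29) = +0.43 V and n = 2.
Rearranging E = E° − (0.0592/n)·log Q gives log Q = 2(+0.43 − (+0.468))/0.0592 = −1.284.
Balancing electrons gives Sn4+(aq) + Co(s) → Sn2+(aq) + Co2+(aq); thus Q = ([Sn2+(aq)]·[Co2+(aq)]) / [Sn4+(aq)].
Solving for the unknown gives log [Sn2+(aq)] = 0.003, so [Sn2+(aq)] ≈ 1.0 M.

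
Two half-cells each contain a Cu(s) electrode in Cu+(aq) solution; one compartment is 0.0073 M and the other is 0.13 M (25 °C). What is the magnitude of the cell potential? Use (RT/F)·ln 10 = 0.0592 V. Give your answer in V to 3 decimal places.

0.074 V

For a concentration cell E°cell = 0, since both electrodes use the same couple.
The compartment with the higher Cu+(aq) concentration (0.13 M) acts as the cathode; ions are reduced there and produced at the dilute (0.0073 M) anode.
With n = 1, Ecell = −(0.0592/1)·log([dilute]/[conc]) = −(0.0592/1)·log(0.0073/0.13) = +0.074 V.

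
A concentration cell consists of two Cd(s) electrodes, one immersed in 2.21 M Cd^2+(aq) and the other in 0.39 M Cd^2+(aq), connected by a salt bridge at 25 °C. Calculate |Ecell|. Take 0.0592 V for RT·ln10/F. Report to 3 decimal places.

0.022 V

For a concentration cell E°cell = 0, since both electrodes use the same couple.
The compartment with the higher Cd^2+(aq) concentration (2.21 M) acts as the cathode; ions are reduced there and produced at the dilute (0.39 M) anode.
With n = 2, Ecell = −(0.0592/2)·log([dilute]/[conc]) = −(0.0592/2)·log(0.39/2.21) = +0.022 V.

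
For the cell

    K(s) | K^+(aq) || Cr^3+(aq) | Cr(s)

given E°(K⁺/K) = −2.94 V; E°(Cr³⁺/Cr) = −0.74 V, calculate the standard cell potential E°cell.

By convention the left-hand electrode in cell notation is the anode (oxidation) and the right-hand electrode is the cathode (reduction).
E°cell = E°(right) − E°(left) = −0.74 − (−2.94) = +2.20 V.

+2.20 V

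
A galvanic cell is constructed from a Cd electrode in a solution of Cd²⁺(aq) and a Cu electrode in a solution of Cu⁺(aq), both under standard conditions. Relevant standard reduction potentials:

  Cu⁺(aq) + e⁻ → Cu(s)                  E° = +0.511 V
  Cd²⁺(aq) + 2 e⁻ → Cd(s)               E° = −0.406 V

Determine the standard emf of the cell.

The Cu⁺/Cu couple has the higher E°, so Cu ion is reduced (cathode) and Cd is oxidized (anode).
E°cell = E°(cathode) − E°(anode) = +0.511 − (−0.406) = +0.917 V.

+0.917 V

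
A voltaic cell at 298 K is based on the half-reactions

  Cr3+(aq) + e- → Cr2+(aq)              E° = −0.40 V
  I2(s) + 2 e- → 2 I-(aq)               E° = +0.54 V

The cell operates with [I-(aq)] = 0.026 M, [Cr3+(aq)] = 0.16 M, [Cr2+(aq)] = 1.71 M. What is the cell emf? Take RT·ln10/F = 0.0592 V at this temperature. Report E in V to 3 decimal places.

I₂/I⁻ is reduced (cathode, E° = +0.54 V) and Cr³⁺/Cr²⁺ is oxidized (anode).
E°cell = +0.54 − (−0.40) = +0.94 V, with n = 2 electrons transferred.
For the overall reaction I2(s) + 2 Cr2+(aq) → 2 I-(aq) + 2 Cr3+(aq), Q = ([I-(aq)]^2·[Cr3+(aq)]^2) / [Cr2+(aq)]^2 = 5.92×10^−6, giving log Q = −5.228.
E = E° − (0.0592/n)·log Q = +0.94 − (0.0592/2)(−5.228) = +1.095 V.

+1.095 V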